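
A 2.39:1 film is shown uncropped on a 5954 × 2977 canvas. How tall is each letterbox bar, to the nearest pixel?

243 px

Since 2.390 > 2.000, the film is width-limited.
The film is 5954 / 2.390 ≈ 2491.21 px tall.
Leftover height: 2977 − 2491.21 = 485.79 px → 242.89 each side.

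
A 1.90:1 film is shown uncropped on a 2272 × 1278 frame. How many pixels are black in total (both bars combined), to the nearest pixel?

186782 pixels

Since 1.900 > 1.778, the film is width-limited.
That makes the image 1195.7895 px tall (2272 / 1.900).
Black = 1278 − 1195.7895 = 82.2105 px.
Bar area = 82.2105 × 2272 ≈ 186782 px.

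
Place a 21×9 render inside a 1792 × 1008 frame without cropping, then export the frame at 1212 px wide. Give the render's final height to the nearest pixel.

519 px

At 1792×1008 the render is width-limited, so height = 1792 × 9/21 ≈ 768.00 px.
Resizing to 1212 px wide multiplies everything by 0.6763: 768.00 → 519.43 px.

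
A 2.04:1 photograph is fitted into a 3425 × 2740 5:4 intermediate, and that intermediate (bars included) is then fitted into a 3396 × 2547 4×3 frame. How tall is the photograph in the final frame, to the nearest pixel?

2.04:1 in 3425×2740: fills the width, so the photograph is 3425.00 × 1678.92.
5:4 in 3396×2547: fills the height, so the intermediate becomes 3183.75 × 2547.00 — a scale of ×0.9296.
Applying the same ×0.9296: 1678.92 → 1560.66.

1561 px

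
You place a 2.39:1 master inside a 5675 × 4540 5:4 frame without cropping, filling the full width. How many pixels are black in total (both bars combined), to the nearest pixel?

Content height = 5675 / 2.390 ≈ 2374.4770 px.
Leftover height: 4540 − 2374.4770 = 2165.5230 px.
Bar area = 2165.5230 × 5675 ≈ 12289343 px.

12289343 pixels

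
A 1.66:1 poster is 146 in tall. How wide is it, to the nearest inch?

Width = 146 × 1.660 = 242.36.

242 in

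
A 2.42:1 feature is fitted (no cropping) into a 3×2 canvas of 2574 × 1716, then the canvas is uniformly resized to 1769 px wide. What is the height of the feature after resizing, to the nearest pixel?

At 2574×1716 the feature is width-limited, so height = 2574 / 2.420 ≈ 1063.64 px.
Resizing to 1769 px wide multiplies everything by 0.6873: 1063.64 → 730.99 px.

731 px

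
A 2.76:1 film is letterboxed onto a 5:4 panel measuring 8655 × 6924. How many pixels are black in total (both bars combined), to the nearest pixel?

Since 2.760 > 1.250, the film is width-limited.
Content height = 8655 / 2.760 ≈ 3135.8696 px.
6924 − 3135.8696 = 3788.1304 px of bars.
That's 3788.1304 × 8655 ≈ 32786269 black pixels.

32786269 pixels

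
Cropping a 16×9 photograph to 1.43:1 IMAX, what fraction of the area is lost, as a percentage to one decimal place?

1.43:1 IMAX is narrower than 16×9, so the crop keeps the full height and trims the width.
Fraction kept = (1.430)/(1.778) ≈ 80.44%, so 19.56% is lost.

19.6%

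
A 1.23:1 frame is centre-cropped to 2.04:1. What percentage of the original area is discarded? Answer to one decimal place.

2.04:1 is wider than 1.23:1, so the crop keeps the full width and trims the height.
(1.230)/(2.040) ≈ 0.603 of the area survives, leaving 39.71% discarded.

39.7%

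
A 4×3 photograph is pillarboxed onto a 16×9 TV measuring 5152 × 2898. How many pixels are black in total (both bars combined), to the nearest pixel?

4×3 is narrower than 16×9, so it spans the full height.
The photograph is 2898 × 4/3 ≈ 3864.0000 px wide.
Black = 5152 − 3864.0000 = 1288.0000 px.
Bar area = 1288.0000 × 2898 ≈ 3732624 px.

3732624 pixels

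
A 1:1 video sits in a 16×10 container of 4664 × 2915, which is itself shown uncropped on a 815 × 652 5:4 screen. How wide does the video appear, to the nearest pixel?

Inside the 4664×2915 canvas the video is height-limited at 2915.00 × 2915.00.
16×10 in 815×652: fills the width, so the intermediate becomes 815.00 × 509.38 — a scale of ×0.1747.
So the video's width is 2915.00 × 0.1747 ≈ 509.38.

509 px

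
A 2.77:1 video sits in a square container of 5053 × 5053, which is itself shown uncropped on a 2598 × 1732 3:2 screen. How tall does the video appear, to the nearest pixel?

First fit — 2.77:1 into 5053×5053 spans the width: 5053.00 × 1824.19.
The square canvas is height-limited in 2598×1732, giving 1732.00 × 1732.00; scale factor 0.3428.
The video scales with it: height 1824.19 × 0.3428 ≈ 625.27.

625 px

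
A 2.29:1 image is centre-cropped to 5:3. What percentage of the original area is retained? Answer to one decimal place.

5:3 is narrower than 2.29:1, so the crop keeps the full height and trims the width.
(1.667)/(2.290) ≈ 0.728 of the area survives.

72.8%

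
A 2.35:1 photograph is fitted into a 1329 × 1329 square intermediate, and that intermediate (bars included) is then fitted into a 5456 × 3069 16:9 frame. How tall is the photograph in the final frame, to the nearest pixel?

1306 px

First fit — 2.35:1 into 1329×1329 spans the width: 1329.00 × 565.53.
The square canvas is height-limited in 5456×3069, giving 3069.00 × 3069.00; scale factor 2.3093.
Applying the same ×2.3093: 565.53 → 1305.96.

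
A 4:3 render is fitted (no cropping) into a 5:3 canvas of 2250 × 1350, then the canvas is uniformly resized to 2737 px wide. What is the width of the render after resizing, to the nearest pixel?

At 2250×1350 the render is height-limited, so width = 1350 × 4/3 ≈ 1800.00 px.
The frame scales by 2737/2250 = 1.2164; 1800.00 × 1.2164 ≈ 2189.60 px.

2190 px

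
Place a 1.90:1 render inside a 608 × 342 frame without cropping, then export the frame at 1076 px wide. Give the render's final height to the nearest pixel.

At 608×342 the render is width-limited, so height = 608 / 1.900 ≈ 320.00 px.
The frame scales by 1076/608 = 1.7697; 320.00 × 1.7697 ≈ 566.32 px.

566 px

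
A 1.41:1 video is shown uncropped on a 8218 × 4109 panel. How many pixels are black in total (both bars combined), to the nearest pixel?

Since 1.410 < 2.000, the video is height-limited.
The video is 4109 × 1.410 ≈ 5793.6900 px wide.
8218 − 5793.6900 = 2424.3100 px of bars.
Bar area = 2424.3100 × 4109 ≈ 9961490 px.

9961490 pixels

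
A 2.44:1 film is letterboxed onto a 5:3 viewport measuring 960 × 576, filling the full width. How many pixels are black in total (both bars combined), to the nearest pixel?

175255 pixels

Content height = 960 / 2.440 ≈ 393.4426 px.
Black = 576 − 393.4426 = 182.5574 px.
Across the 960-px span: 182.5574 × 960 ≈ 175255 px.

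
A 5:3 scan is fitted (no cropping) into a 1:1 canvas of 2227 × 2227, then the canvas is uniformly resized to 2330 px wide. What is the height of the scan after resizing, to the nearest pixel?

1398 px

Fitted into 2227×2227, the scan spans the width; its height is 2227 × 3/5 ≈ 1336.20 px.
The frame scales by 2330/2227 = 1.0463; 1336.20 × 1.0463 ≈ 1398.00 px.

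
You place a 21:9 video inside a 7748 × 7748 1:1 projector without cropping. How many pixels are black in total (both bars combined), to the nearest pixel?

Since 2.333 > 1.000, the video is width-limited.
The video is 7748 × 9/21 ≈ 3320.5714 px tall.
Leftover height: 7748 − 3320.5714 = 4427.4286 px.
That's 4427.4286 × 7748 ≈ 34303717 black pixels.

34303717 pixels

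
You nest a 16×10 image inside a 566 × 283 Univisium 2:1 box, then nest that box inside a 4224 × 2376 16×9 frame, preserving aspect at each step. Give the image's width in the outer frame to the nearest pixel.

3379 px

Inside the 566×283 canvas the image is height-limited at 452.80 × 283.00.
The Univisium 2:1 canvas is width-limited in 4224×2376, giving 4224.00 × 2112.00; scale factor 7.4629.
So the image's width is 452.80 × 7.4629 ≈ 3379.20.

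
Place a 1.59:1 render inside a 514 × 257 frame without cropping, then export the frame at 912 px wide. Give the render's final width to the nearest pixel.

Fitted into 514×257, the render spans the height; its width is 257 × 1.590 ≈ 408.63 px.
Scaling 514 → 912 is ×1.7743, so the width becomes 408.63 × 1.7743 ≈ 725.04 px.

725 px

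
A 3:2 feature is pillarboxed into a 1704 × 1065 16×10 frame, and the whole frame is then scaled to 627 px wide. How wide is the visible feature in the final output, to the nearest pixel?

At 1704×1065 the feature is height-limited, so width = 1065 × 3/2 ≈ 1597.50 px.
The frame scales by 627/1704 = 0.3680; 1597.50 × 0.3680 ≈ 587.81 px.

588 px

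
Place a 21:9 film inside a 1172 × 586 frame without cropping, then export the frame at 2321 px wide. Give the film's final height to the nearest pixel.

At 1172×586 the film is width-limited, so height = 1172 × 9/21 ≈ 502.29 px.
The frame scales by 2321/1172 = 1.9804; 502.29 × 1.9804 ≈ 994.71 px.

995 px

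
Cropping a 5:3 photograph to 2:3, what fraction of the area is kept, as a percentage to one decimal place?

40.0%

2:3 is narrower than 5:3, so the crop keeps the full height and trims the width.
Fraction kept = (0.667)/(1.667) ≈ 40.00%.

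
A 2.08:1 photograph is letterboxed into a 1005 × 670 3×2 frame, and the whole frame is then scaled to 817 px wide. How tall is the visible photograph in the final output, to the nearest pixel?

At 1005×670 the photograph is width-limited, so height = 1005 / 2.080 ≈ 483.17 px.
Resizing to 817 px wide multiplies everything by 0.8129: 483.17 → 392.79 px.

393 px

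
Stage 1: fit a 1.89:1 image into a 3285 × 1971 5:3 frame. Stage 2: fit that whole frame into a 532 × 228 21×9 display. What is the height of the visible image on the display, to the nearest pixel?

201 px

First fit — 1.89:1 into 3285×1971 spans the width: 3285.00 × 1738.10.
The 5:3 canvas is height-limited in 532×228, giving 380.00 × 228.00; scale factor 0.1157.
So the image's height is 1738.10 × 0.1157 ≈ 201.06.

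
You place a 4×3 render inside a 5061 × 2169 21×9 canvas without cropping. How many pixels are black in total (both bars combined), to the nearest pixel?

4×3 is narrower than 21×9, so it spans the full height.
Content width = 2169 × 4/3 ≈ 2892.0000 px.
5061 − 2892.0000 = 2169.0000 px of bars.
Across the 2169-px span: 2169.0000 × 2169 ≈ 4704561 px.

4704561 pixels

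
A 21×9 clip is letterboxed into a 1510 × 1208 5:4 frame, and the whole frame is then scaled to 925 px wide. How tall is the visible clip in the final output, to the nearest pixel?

396 px

Fitted into 1510×1208, the clip spans the width; its height is 1510 × 9/21 ≈ 647.14 px.
The frame scales by 925/1510 = 0.6126; 647.14 × 0.6126 ≈ 396.43 px.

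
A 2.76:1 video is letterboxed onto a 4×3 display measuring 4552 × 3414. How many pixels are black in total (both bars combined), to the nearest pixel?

2.76:1 (2.760) > 4×3 (1.333), so the video fills the width.
Content height = 4552 / 2.760 ≈ 1649.2754 px.
Black = 3414 − 1649.2754 = 1764.7246 px.
That's 1764.7246 × 4552 ≈ 8033027 black pixels.

8033027 pixels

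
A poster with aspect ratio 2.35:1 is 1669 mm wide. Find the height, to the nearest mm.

710 mm

Height = 1669 / 2.350 = 710.21.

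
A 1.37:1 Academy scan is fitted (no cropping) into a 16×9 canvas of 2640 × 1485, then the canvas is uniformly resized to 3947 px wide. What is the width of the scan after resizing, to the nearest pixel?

Fitted into 2640×1485, the scan spans the height; its width is 1485 × 1.370 ≈ 2034.45 px.
The frame scales by 3947/2640 = 1.4951; 2034.45 × 1.4951 ≈ 3041.66 px.

3042 px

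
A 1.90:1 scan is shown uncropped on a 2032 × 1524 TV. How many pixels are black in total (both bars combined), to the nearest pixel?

1.90:1 (1.900) > 4:3 (1.333), so the scan fills the width.
The scan is 2032 / 1.900 ≈ 1069.4737 px tall.
Black = 1524 − 1069.4737 = 454.5263 px.
Bar area = 454.5263 × 2032 ≈ 923597 px.

923597 pixels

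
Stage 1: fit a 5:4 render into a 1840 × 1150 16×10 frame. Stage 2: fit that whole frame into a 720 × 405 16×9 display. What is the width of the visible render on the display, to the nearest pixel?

506 px

First fit — 5:4 into 1840×1150 spans the height: 1437.50 × 1150.00.
Second fit — the 16×10 canvas into 720×405 spans the height: 648.00 × 405.00 (×0.3522 from 1840×1150).
So the render's width is 1437.50 × 0.3522 ≈ 506.25.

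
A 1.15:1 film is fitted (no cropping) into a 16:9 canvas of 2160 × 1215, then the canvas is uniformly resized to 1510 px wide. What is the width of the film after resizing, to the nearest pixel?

977 px

In the 2160×1215 frame the film fills the height: width = 1215 × 1.150 ≈ 1397.25 px.
The frame scales by 1510/2160 = 0.6991; 1397.25 × 0.6991 ≈ 976.78 px.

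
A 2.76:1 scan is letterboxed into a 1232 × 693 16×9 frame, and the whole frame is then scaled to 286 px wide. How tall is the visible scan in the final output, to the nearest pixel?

104 px

At 1232×693 the scan is width-limited, so height = 1232 / 2.760 ≈ 446.38 px.
Scaling 1232 → 286 is ×0.2321, so the height becomes 446.38 × 0.2321 ≈ 103.62 px.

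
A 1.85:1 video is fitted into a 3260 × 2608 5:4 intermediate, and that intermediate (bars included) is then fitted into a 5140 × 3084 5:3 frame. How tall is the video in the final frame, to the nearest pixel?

Inside the 3260×2608 canvas the video is width-limited at 3260.00 × 1762.16.
5:4 in 5140×3084: fills the height, so the intermediate becomes 3855.00 × 3084.00 — a scale of ×1.1825.
Applying the same ×1.1825: 1762.16 → 2083.78.

2084 px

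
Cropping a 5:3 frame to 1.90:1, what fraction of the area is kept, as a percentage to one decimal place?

87.7%

1.90:1 is wider than 5:3, so the crop keeps the full width and trims the height.
Area ratio = (1.667)/(1.900) = 87.72% retained.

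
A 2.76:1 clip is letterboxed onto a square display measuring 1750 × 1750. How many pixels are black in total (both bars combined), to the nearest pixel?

1952899 pixels

Since 2.760 > 1.000, the clip is width-limited.
The clip is 1750 / 2.760 ≈ 634.0580 px tall.
Leftover height: 1750 − 634.0580 = 1115.9420 px.
Bar area = 1115.9420 × 1750 ≈ 1952899 px.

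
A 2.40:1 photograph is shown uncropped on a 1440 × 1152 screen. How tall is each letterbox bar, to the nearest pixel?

Since 2.400 > 1.250, the photograph is width-limited.
That makes the image 600.00 px tall (1440 / 2.400).
Black = 1152 − 600.00 = 552.00 px, or 276.00 per bar.

276 px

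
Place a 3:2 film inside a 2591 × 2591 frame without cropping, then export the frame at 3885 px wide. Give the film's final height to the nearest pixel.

2590 px

In the 2591×2591 frame the film fills the width: height = 2591 × 2/3 ≈ 1727.33 px.
Resizing to 3885 px wide multiplies everything by 1.4994: 1727.33 → 2590.00 px.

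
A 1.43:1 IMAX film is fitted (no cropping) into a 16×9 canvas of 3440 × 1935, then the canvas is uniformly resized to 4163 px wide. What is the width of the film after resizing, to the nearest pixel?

3349 px

In the 3440×1935 frame the film fills the height: width = 1935 × 1.430 ≈ 2767.05 px.
Resizing to 4163 px wide multiplies everything by 1.2102: 2767.05 → 3348.61 px.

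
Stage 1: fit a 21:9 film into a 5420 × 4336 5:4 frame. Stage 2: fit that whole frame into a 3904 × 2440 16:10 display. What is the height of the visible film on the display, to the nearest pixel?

Inside the 5420×4336 canvas the film is width-limited at 5420.00 × 2322.86.
The 5:4 canvas is height-limited in 3904×2440, giving 3050.00 × 2440.00; scale factor 0.5627.
Applying the same ×0.5627: 2322.86 → 1307.14.

1307 px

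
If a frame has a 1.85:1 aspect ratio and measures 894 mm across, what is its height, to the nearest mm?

483 mm

894 / 1.850 = 483.24.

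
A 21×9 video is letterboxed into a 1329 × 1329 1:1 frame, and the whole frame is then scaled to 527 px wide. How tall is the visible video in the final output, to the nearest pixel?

226 px

In the 1329×1329 frame the video fills the width: height = 1329 × 9/21 ≈ 569.57 px.
Resizing to 527 px wide multiplies everything by 0.3965: 569.57 → 225.86 px.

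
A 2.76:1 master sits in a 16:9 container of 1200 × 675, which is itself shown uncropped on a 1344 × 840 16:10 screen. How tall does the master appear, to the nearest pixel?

Inside the 1200×675 canvas the master is width-limited at 1200.00 × 434.78.
Second fit — the 16:9 canvas into 1344×840 spans the width: 1344.00 × 756.00 (×1.1200 from 1200×675).
The master scales with it: height 434.78 × 1.1200 ≈ 486.96.

487 px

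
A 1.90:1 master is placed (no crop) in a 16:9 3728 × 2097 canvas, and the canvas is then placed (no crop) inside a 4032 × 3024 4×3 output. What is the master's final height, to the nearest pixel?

Inside the 3728×2097 canvas the master is width-limited at 3728.00 × 1962.11.
The 16:9 canvas is width-limited in 4032×3024, giving 4032.00 × 2268.00; scale factor 1.0815.
Applying the same ×1.0815: 1962.11 → 2122.11.

2122 px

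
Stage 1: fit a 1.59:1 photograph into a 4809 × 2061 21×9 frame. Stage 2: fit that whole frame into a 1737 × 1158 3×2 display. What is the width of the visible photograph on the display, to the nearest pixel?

1184 px

First fit — 1.59:1 into 4809×2061 spans the height: 3276.99 × 2061.00.
Second fit — the 21×9 canvas into 1737×1158 spans the width: 1737.00 × 744.43 (×0.3612 from 4809×2061).
The photograph scales with it: width 3276.99 × 0.3612 ≈ 1183.64.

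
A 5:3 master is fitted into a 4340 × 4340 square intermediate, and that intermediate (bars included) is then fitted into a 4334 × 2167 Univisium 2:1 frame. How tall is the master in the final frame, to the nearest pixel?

1300 px

5:3 in 4340×4340: fills the width, so the master is 4340.00 × 2604.00.
Second fit — the square canvas into 4334×2167 spans the height: 2167.00 × 2167.00 (×0.4993 from 4340×4340).
The master scales with it: height 2604.00 × 0.4993 ≈ 1300.20.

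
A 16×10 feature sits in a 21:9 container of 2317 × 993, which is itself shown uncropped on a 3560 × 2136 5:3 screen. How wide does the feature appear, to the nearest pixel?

2441 px

First fit — 16×10 into 2317×993 spans the height: 1588.80 × 993.00.
21:9 in 3560×2136: fills the width, so the intermediate becomes 3560.00 × 1525.71 — a scale of ×1.5365.
The feature scales with it: width 1588.80 × 1.5365 ≈ 2441.14.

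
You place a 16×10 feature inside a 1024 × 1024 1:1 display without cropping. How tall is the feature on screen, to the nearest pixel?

640 px

Since 1.600 > 1.000, the feature is width-limited.
Content height = 1024 × 10/16 ≈ 640.00 px.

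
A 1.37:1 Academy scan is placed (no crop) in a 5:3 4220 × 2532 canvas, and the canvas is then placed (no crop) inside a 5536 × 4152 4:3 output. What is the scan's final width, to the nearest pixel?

4551 px

First fit — 1.37:1 Academy into 4220×2532 spans the height: 3468.84 × 2532.00.
Second fit — the 5:3 canvas into 5536×4152 spans the width: 5536.00 × 3321.60 (×1.3118 from 4220×2532).
So the scan's width is 3468.84 × 1.3118 ≈ 4550.59.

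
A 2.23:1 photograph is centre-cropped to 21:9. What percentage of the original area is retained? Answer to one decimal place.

95.6%

The width stays; only height is cut (since 21:9 is wider than 2.23:1).
Area ratio = (2.230)/(2.333) = 95.57% retained.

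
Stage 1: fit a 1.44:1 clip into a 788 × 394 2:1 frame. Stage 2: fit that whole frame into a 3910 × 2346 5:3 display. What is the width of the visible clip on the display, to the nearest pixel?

First fit — 1.44:1 into 788×394 spans the height: 567.36 × 394.00.
Second fit — the 2:1 canvas into 3910×2346 spans the width: 3910.00 × 1955.00 (×4.9619 from 788×394).
The clip scales with it: width 567.36 × 4.9619 ≈ 2815.20.

2815 px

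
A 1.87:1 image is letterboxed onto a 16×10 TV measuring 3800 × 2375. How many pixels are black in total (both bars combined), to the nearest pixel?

1.87:1 is wider than 16×10, so it spans the full width.
That makes the image 2032.0856 px tall (3800 / 1.870).
Leftover height: 2375 − 2032.0856 = 342.9144 px.
Bar area = 342.9144 × 3800 ≈ 1303075 px.

1303075 pixels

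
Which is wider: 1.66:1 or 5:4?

1.66:1

1.66 and 5:4 = 1.25; 1.66 > 1.25.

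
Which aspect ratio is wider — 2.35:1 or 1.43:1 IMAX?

2.35 and 1.43; 2.35 > 1.43.

2.35:1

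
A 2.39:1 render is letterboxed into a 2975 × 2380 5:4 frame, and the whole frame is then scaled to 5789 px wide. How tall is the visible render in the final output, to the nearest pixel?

Fitted into 2975×2380, the render spans the width; its height is 2975 / 2.390 ≈ 1244.77 px.
Scaling 2975 → 5789 is ×1.9459, so the height becomes 1244.77 × 1.9459 ≈ 2422.18 px.

2422 px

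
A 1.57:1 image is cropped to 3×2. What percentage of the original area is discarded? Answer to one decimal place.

Going from 1.57:1 to 3×2 means cutting width while keeping height.
Fraction kept = (1.500)/(1.570) ≈ 95.54%, so 4.46% is lost.

4.5%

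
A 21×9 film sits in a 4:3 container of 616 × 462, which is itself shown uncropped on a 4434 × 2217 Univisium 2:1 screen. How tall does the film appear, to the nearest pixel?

Inside the 616×462 canvas the film is width-limited at 616.00 × 264.00.
4:3 in 4434×2217: fills the height, so the intermediate becomes 2956.00 × 2217.00 — a scale of ×4.7987.
So the film's height is 264.00 × 4.7987 ≈ 1266.86.

1267 px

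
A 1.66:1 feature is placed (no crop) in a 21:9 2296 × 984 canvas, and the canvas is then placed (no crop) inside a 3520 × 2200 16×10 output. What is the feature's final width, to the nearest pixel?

1.66:1 in 2296×984: fills the height, so the feature is 1633.44 × 984.00.
The 21:9 canvas is width-limited in 3520×2200, giving 3520.00 × 1508.57; scale factor 1.5331.
The feature scales with it: width 1633.44 × 1.5331 ≈ 2504.23.

2504 px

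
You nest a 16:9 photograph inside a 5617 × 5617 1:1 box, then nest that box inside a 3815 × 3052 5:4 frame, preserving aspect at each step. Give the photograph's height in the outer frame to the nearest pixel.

First fit — 16:9 into 5617×5617 spans the width: 5617.00 × 3159.56.
1:1 in 3815×3052: fills the height, so the intermediate becomes 3052.00 × 3052.00 — a scale of ×0.5434.
The photograph scales with it: height 3159.56 × 0.5434 ≈ 1716.75.

1717 px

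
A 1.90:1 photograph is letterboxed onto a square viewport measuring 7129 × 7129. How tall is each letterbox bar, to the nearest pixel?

1688 px

1.90:1 (1.900) > square (1.000), so the photograph fills the width.
The photograph is 7129 / 1.900 ≈ 3752.11 px tall.
Black = 7129 − 3752.11 = 3376.89 px, or 1688.45 per bar.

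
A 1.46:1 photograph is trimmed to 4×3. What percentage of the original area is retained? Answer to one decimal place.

The height stays; only width is cut (since 4×3 is narrower than 1.46:1).
(1.333)/(1.460) ≈ 0.913 of the area survives.

91.3%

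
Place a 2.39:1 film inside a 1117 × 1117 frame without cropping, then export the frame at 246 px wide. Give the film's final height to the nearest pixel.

103 px

Fitted into 1117×1117, the film spans the width; its height is 1117 / 2.390 ≈ 467.36 px.
Scaling 1117 → 246 is ×0.2202, so the height becomes 467.36 × 0.2202 ≈ 102.93 px.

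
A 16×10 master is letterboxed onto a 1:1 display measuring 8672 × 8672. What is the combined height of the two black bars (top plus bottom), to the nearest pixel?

3252 px

16×10 is wider than 1:1, so it spans the full width.
Content height = 8672 × 10/16 ≈ 5420.00 px.
Leftover height: 8672 − 5420.00 = 3252.00 px.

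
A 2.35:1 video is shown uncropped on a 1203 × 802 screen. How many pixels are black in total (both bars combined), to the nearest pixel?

2.35:1 (2.350) > 3×2 (1.500), so the video fills the width.
The video is 1203 / 2.350 ≈ 511.9149 px tall.
Black = 802 − 511.9149 = 290.0851 px.
That's 290.0851 × 1203 ≈ 348972 black pixels.

348972 pixels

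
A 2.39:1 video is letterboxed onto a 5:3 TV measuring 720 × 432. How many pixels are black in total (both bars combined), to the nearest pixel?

94136 pixels

2.39:1 is wider than 5:3, so it spans the full width.
That makes the image 301.2552 px tall (720 / 2.390).
432 − 301.2552 = 130.7448 px of bars.
That's 130.7448 × 720 ≈ 94136 black pixels.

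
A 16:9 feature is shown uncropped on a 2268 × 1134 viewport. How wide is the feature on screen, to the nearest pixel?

2016 px

16:9 is narrower than 2:1, so it spans the full height.
The feature is 1134 × 16/9 ≈ 2016.00 px wide.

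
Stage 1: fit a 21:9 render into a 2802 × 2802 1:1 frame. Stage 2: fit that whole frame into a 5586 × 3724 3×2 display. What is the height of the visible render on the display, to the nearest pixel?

Inside the 2802×2802 canvas the render is width-limited at 2802.00 × 1200.86.
1:1 in 5586×3724: fills the height, so the intermediate becomes 3724.00 × 3724.00 — a scale of ×1.3291.
So the render's height is 1200.86 × 1.3291 ≈ 1596.00.

1596 px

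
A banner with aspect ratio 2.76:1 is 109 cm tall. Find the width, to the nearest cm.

At 2.76:1, 109 × 2.760 ≈ 300.84.

301 cm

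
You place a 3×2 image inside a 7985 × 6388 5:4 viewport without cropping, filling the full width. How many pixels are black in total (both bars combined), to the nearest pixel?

Content height = 7985 × 2/3 ≈ 5323.3333 px.
6388 − 5323.3333 = 1064.6667 px of bars.
That's 1064.6667 × 7985 ≈ 8501363 black pixels.

8501363 pixels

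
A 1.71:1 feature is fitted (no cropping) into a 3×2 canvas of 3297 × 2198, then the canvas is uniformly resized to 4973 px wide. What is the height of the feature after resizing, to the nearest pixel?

Fitted into 3297×2198, the feature spans the width; its height is 3297 / 1.710 ≈ 1928.07 px.
Resizing to 4973 px wide multiplies everything by 1.5083: 1928.07 → 2908.19 px.

2908 px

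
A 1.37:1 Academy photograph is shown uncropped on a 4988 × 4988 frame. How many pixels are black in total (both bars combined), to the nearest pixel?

6719455 pixels

1.37:1 Academy (1.370) > square (1.000), so the photograph fills the width.
That makes the image 3640.8759 px tall (4988 / 1.370).
Leftover height: 4988 − 3640.8759 = 1347.1241 px.
Bar area = 1347.1241 × 4988 ≈ 6719455 px.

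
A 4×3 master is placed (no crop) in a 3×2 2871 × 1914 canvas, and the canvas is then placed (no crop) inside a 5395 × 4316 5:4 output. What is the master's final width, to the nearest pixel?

4796 px

4×3 in 2871×1914: fills the height, so the master is 2552.00 × 1914.00.
3×2 in 5395×4316: fills the width, so the intermediate becomes 5395.00 × 3596.67 — a scale of ×1.8791.
Applying the same ×1.8791: 2552.00 → 4795.56.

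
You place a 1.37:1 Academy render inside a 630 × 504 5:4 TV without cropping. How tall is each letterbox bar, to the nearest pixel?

Since 1.370 > 1.250, the render is width-limited.
Content height = 630 / 1.370 ≈ 459.85 px.
Leftover height: 504 − 459.85 = 44.15 px → 22.07 each side.

22 px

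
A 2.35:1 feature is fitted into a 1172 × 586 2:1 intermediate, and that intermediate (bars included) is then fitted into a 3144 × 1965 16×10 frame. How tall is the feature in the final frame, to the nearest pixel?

Inside the 1172×586 canvas the feature is width-limited at 1172.00 × 498.72.
2:1 in 3144×1965: fills the width, so the intermediate becomes 3144.00 × 1572.00 — a scale of ×2.6826.
So the feature's height is 498.72 × 2.6826 ≈ 1337.87.

1338 px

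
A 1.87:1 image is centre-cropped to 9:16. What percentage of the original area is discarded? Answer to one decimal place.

69.9%

The height stays; only width is cut (since 9:16 is narrower than 1.87:1).
(0.562)/(1.870) ≈ 0.301 of the area survives, leaving 69.92% discarded.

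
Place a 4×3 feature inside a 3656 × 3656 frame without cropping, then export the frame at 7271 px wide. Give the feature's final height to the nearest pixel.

In the 3656×3656 frame the feature fills the width: height = 3656 × 3/4 ≈ 2742.00 px.
The frame scales by 7271/3656 = 1.9888; 2742.00 × 1.9888 ≈ 5453.25 px.

5453 px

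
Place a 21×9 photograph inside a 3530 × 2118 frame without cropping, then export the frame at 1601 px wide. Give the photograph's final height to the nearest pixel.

In the 3530×2118 frame the photograph fills the width: height = 3530 × 9/21 ≈ 1512.86 px.
The frame scales by 1601/3530 = 0.4535; 1512.86 × 0.4535 ≈ 686.14 px.

686 px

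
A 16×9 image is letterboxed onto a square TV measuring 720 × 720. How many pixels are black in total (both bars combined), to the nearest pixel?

226800 pixels

16×9 (1.778) > square (1.000), so the image fills the width.
That makes the image 405.0000 px tall (720 × 9/16).
Leftover height: 720 − 405.0000 = 315.0000 px.
Across the 720-px span: 315.0000 × 720 ≈ 226800 px.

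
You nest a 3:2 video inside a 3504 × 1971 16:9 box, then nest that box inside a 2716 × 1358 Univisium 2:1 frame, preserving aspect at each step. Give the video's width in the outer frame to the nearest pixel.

2037 px

Inside the 3504×1971 canvas the video is height-limited at 2956.50 × 1971.00.
Second fit — the 16:9 canvas into 2716×1358 spans the height: 2414.22 × 1358.00 (×0.6890 from 3504×1971).
The video scales with it: width 2956.50 × 0.6890 ≈ 2037.00.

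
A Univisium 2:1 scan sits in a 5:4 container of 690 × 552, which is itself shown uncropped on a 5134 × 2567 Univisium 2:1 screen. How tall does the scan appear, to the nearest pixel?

1604 px

Univisium 2:1 in 690×552: fills the width, so the scan is 690.00 × 345.00.
Second fit — the 5:4 canvas into 5134×2567 spans the height: 3208.75 × 2567.00 (×4.6504 from 690×552).
Applying the same ×4.6504: 345.00 → 1604.38.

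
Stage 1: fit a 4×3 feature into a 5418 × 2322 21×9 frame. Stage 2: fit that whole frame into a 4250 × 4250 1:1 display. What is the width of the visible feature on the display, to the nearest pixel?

2429 px

First fit — 4×3 into 5418×2322 spans the height: 3096.00 × 2322.00.
Second fit — the 21×9 canvas into 4250×4250 spans the width: 4250.00 × 1821.43 (×0.7844 from 5418×2322).
The feature scales with it: width 3096.00 × 0.7844 ≈ 2428.57.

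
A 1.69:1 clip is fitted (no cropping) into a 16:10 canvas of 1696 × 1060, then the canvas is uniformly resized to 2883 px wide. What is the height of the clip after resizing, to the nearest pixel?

1706 px

At 1696×1060 the clip is width-limited, so height = 1696 / 1.690 ≈ 1003.55 px.
The frame scales by 2883/1696 = 1.6999; 1003.55 × 1.6999 ≈ 1705.92 px.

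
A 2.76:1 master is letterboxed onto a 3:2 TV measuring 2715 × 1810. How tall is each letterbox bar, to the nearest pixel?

2.76:1 is wider than 3:2, so it spans the full width.
Content height = 2715 / 2.760 ≈ 983.70 px.
Leftover height: 1810 − 983.70 = 826.30 px → 413.15 each side.

413 px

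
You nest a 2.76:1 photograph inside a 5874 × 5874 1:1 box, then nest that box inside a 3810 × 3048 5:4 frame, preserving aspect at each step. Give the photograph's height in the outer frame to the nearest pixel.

1104 px

First fit — 2.76:1 into 5874×5874 spans the width: 5874.00 × 2128.26.
The 1:1 canvas is height-limited in 3810×3048, giving 3048.00 × 3048.00; scale factor 0.5189.
Applying the same ×0.5189: 2128.26 → 1104.35.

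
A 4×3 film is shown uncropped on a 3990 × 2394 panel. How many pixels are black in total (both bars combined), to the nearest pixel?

4×3 is narrower than 5:3, so it spans the full height.
The film is 2394 × 4/3 ≈ 3192.0000 px wide.
Black = 3990 − 3192.0000 = 798.0000 px.
Across the 2394-px span: 798.0000 × 2394 ≈ 1910412 px.

1910412 pixels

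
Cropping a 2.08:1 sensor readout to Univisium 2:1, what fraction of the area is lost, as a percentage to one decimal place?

Going from 2.08:1 to Univisium 2:1 means cutting width while keeping height.
Area ratio = (2.000)/(2.080) = 96.15%; the remaining 3.85% is cropped out.

3.8%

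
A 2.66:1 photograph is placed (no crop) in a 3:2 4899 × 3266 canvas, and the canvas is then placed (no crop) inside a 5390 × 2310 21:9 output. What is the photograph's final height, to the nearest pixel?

1303 px

Inside the 4899×3266 canvas the photograph is width-limited at 4899.00 × 1841.73.
3:2 in 5390×2310: fills the height, so the intermediate becomes 3465.00 × 2310.00 — a scale of ×0.7073.
So the photograph's height is 1841.73 × 0.7073 ≈ 1302.63.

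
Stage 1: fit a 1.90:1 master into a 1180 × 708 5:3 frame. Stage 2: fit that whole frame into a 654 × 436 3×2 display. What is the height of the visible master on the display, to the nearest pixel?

344 px

Inside the 1180×708 canvas the master is width-limited at 1180.00 × 621.05.
Second fit — the 5:3 canvas into 654×436 spans the width: 654.00 × 392.40 (×0.5542 from 1180×708).
The master scales with it: height 621.05 × 0.5542 ≈ 344.21.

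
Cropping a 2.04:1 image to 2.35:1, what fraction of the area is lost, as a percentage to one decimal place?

13.2%

2.35:1 is wider than 2.04:1, so the crop keeps the full width and trims the height.
Fraction kept = (2.040)/(2.350) ≈ 86.81%, so 13.19% is lost.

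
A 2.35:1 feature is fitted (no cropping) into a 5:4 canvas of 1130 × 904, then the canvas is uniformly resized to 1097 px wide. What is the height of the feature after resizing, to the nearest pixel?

467 px

In the 1130×904 frame the feature fills the width: height = 1130 / 2.350 ≈ 480.85 px.
Scaling 1130 → 1097 is ×0.9708, so the height becomes 480.85 × 0.9708 ≈ 466.81 px.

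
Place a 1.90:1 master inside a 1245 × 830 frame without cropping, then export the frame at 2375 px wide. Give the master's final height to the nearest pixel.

1250 px

In the 1245×830 frame the master fills the width: height = 1245 / 1.900 ≈ 655.26 px.
Scaling 1245 → 2375 is ×1.9076, so the height becomes 655.26 × 1.9076 ≈ 1250.00 px.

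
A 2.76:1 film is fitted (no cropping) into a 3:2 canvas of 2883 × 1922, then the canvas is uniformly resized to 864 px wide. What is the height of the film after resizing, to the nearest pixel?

Fitted into 2883×1922, the film spans the width; its height is 2883 / 2.760 ≈ 1044.57 px.
The frame scales by 864/2883 = 0.2997; 1044.57 × 0.2997 ≈ 313.04 px.

313 px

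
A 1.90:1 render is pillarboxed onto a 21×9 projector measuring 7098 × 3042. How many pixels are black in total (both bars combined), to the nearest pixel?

1.90:1 (1.900) < 21×9 (2.333), so the render fills the height.
That makes the image 5779.8000 px wide (3042 × 1.900).
7098 − 5779.8000 = 1318.2000 px of bars.
Bar area = 1318.2000 × 3042 ≈ 4009964 px.

4009964 pixels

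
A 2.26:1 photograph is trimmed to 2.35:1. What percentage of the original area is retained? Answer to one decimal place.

Going from 2.26:1 to 2.35:1 means cutting height while keeping width.
Fraction kept = (2.260)/(2.350) ≈ 96.17%.

96.2%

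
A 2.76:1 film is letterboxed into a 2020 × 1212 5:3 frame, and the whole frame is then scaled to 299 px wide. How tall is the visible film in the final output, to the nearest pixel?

Fitted into 2020×1212, the film spans the width; its height is 2020 / 2.760 ≈ 731.88 px.
The frame scales by 299/2020 = 0.1480; 731.88 × 0.1480 ≈ 108.33 px.

108 px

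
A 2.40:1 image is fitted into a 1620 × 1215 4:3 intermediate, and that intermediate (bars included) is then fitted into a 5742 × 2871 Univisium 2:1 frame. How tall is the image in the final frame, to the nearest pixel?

First fit — 2.40:1 into 1620×1215 spans the width: 1620.00 × 675.00.
The 4:3 canvas is height-limited in 5742×2871, giving 3828.00 × 2871.00; scale factor 2.3630.
Applying the same ×2.3630: 675.00 → 1595.00.

1595 px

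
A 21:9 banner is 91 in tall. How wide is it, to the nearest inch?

212 in

Width = 91·21/9 = 212.33.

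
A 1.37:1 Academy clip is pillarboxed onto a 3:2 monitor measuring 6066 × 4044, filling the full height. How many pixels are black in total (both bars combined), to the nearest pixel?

2126012 pixels

That makes the image 5540.2800 px wide (4044 × 1.370).
Black = 6066 − 5540.2800 = 525.7200 px.
Across the 4044-px span: 525.7200 × 4044 ≈ 2126012 px.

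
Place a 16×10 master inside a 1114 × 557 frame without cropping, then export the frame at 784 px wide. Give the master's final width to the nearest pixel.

Fitted into 1114×557, the master spans the height; its width is 557 × 16/10 ≈ 891.20 px.
Resizing to 784 px wide multiplies everything by 0.7038: 891.20 → 627.20 px.

627 px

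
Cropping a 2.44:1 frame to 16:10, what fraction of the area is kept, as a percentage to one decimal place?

65.6%

16:10 is narrower than 2.44:1, so the crop keeps the full height and trims the width.
Area ratio = (1.600)/(2.440) = 65.57% retained.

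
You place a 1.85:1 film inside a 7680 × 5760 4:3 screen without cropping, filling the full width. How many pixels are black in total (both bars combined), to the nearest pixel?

The film is 7680 / 1.850 ≈ 4151.3514 px tall.
Black = 5760 − 4151.3514 = 1608.6486 px.
Bar area = 1608.6486 × 7680 ≈ 12354422 px.

12354422 pixels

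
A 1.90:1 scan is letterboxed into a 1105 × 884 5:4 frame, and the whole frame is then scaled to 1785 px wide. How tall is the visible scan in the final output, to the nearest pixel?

At 1105×884 the scan is width-limited, so height = 1105 / 1.900 ≈ 581.58 px.
Resizing to 1785 px wide multiplies everything by 1.6154: 581.58 → 939.47 px.

939 px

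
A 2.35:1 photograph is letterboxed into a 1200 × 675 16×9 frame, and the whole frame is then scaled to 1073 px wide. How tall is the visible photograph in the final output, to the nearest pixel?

Fitted into 1200×675, the photograph spans the width; its height is 1200 / 2.350 ≈ 510.64 px.
Resizing to 1073 px wide multiplies everything by 0.8942: 510.64 → 456.60 px.

457 px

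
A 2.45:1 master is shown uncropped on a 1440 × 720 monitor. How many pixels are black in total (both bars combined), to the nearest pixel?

190433 pixels

2.45:1 (2.450) > 2:1 (2.000), so the master fills the width.
Content height = 1440 / 2.450 ≈ 587.7551 px.
Black = 720 − 587.7551 = 132.2449 px.
Across the 1440-px span: 132.2449 × 1440 ≈ 190433 px.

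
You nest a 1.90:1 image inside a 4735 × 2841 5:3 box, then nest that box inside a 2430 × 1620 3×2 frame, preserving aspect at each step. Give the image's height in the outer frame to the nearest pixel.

1.90:1 in 4735×2841: fills the width, so the image is 4735.00 × 2492.11.
Second fit — the 5:3 canvas into 2430×1620 spans the width: 2430.00 × 1458.00 (×0.5132 from 4735×2841).
So the image's height is 2492.11 × 0.5132 ≈ 1278.95.

1279 px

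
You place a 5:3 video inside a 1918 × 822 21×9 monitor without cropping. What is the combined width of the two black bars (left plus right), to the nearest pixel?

Since 1.667 < 2.333, the video is height-limited.
That makes the image 1370.00 px wide (822 × 5/3).
Black = 1918 − 1370.00 = 548.00 px.

548 px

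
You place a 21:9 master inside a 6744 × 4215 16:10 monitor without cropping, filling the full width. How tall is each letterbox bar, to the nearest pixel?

The master is 6744 × 9/21 ≈ 2890.29 px tall.
Black = 4215 − 2890.29 = 1324.71 px, or 662.36 per bar.

662 px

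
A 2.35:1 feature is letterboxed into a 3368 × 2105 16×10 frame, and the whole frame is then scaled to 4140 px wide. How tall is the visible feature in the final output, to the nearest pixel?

At 3368×2105 the feature is width-limited, so height = 3368 / 2.350 ≈ 1433.19 px.
The frame scales by 4140/3368 = 1.2292; 1433.19 × 1.2292 ≈ 1761.70 px.

1762 px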